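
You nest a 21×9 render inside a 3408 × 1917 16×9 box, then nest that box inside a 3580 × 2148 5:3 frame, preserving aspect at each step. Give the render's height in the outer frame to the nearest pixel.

First fit — 21×9 into 3408×1917 spans the width: 3408.00 × 1460.57.
16×9 in 3580×2148: fills the width, so the intermediate becomes 3580.00 × 2013.75 — a scale of ×1.0505.
Applying the same ×1.0505: 1460.57 → 1534.29.

1534 px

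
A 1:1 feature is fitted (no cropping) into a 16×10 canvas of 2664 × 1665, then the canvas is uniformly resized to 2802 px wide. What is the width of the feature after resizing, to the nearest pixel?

1751 px

At 2664×1665 the feature is height-limited, so width = 1665 × 1/1 ≈ 1665.00 px.
The frame scales by 2802/2664 = 1.0518; 1665.00 × 1.0518 ≈ 1751.25 px.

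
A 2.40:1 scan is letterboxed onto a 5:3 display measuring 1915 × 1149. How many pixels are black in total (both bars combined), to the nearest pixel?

672325 pixels

2.40:1 is wider than 5:3, so it spans the full width.
That makes the image 797.9167 px tall (1915 / 2.400).
1149 − 797.9167 = 351.0833 px of bars.
Across the 1915-px span: 351.0833 × 1915 ≈ 672325 px.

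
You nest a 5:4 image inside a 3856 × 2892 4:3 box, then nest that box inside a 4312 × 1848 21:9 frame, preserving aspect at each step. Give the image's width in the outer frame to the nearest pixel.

5:4 in 3856×2892: fills the height, so the image is 3615.00 × 2892.00.
4:3 in 4312×1848: fills the height, so the intermediate becomes 2464.00 × 1848.00 — a scale of ×0.6390.
Applying the same ×0.6390: 3615.00 → 2310.00.

2310 px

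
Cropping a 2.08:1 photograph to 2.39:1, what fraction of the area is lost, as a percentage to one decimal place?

13.0%

2.39:1 is wider than 2.08:1, so the crop keeps the full width and trims the height.
Area ratio = (2.080)/(2.390) = 87.03%; the remaining 12.97% is cropped out.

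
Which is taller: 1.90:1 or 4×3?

1.9 and 4×3 = 1.333; 1.9 > 1.333. The smaller width-to-height ratio is the taller frame.

4×3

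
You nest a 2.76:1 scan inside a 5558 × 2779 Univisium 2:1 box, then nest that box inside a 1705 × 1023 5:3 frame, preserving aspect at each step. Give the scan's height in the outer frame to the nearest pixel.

First fit — 2.76:1 into 5558×2779 spans the width: 5558.00 × 2013.77.
The Univisium 2:1 canvas is width-limited in 1705×1023, giving 1705.00 × 852.50; scale factor 0.3068.
Applying the same ×0.3068: 2013.77 → 617.75.

618 px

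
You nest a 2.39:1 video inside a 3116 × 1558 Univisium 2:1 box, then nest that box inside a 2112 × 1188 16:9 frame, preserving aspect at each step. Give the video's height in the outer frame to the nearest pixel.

First fit — 2.39:1 into 3116×1558 spans the width: 3116.00 × 1303.77.
The Univisium 2:1 canvas is width-limited in 2112×1188, giving 2112.00 × 1056.00; scale factor 0.6778.
So the video's height is 1303.77 × 0.6778 ≈ 883.68.

884 px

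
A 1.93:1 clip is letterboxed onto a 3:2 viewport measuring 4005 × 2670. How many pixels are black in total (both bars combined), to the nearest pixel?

1.93:1 is wider than 3:2, so it spans the full width.
The clip is 4005 / 1.930 ≈ 2075.1295 px tall.
Black = 2670 − 2075.1295 = 594.8705 px.
Bar area = 594.8705 × 4005 ≈ 2382456 px.

2382456 pixels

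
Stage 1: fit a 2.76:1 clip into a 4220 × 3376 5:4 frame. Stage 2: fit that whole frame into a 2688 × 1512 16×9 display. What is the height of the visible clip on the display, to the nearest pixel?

Inside the 4220×3376 canvas the clip is width-limited at 4220.00 × 1528.99.
The 5:4 canvas is height-limited in 2688×1512, giving 1890.00 × 1512.00; scale factor 0.4479.
So the clip's height is 1528.99 × 0.4479 ≈ 684.78.

685 px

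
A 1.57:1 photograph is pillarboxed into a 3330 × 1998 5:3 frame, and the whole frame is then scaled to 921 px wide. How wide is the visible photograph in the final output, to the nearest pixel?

868 px

Fitted into 3330×1998, the photograph spans the height; its width is 1998 × 1.570 ≈ 3136.86 px.
Scaling 3330 → 921 is ×0.2766, so the width becomes 3136.86 × 0.2766 ≈ 867.58 px.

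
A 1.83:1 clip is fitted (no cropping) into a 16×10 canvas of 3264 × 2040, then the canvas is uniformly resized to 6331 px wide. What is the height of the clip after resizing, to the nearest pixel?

3460 px

In the 3264×2040 frame the clip fills the width: height = 3264 / 1.830 ≈ 1783.61 px.
Scaling 3264 → 6331 is ×1.9396, so the height becomes 1783.61 × 1.9396 ≈ 3459.56 px.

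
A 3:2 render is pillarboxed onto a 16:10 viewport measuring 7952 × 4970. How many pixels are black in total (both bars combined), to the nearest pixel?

2470090 pixels

3:2 is narrower than 16:10, so it spans the full height.
That makes the image 7455.0000 px wide (4970 × 3/2).
7952 − 7455.0000 = 497.0000 px of bars.
That's 497.0000 × 4970 ≈ 2470090 black pixels.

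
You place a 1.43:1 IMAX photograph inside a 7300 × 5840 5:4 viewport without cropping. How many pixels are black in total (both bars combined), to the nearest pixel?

1.43:1 IMAX is wider than 5:4, so it spans the full width.
That makes the image 5104.8951 px tall (7300 / 1.430).
Leftover height: 5840 − 5104.8951 = 735.1049 px.
Bar area = 735.1049 × 7300 ≈ 5366266 px.

5366266 pixels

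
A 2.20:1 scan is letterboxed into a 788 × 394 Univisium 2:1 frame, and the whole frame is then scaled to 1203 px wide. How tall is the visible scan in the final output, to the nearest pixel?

547 px

In the 788×394 frame the scan fills the width: height = 788 / 2.200 ≈ 358.18 px.
The frame scales by 1203/788 = 1.5266; 358.18 × 1.5266 ≈ 546.82 px.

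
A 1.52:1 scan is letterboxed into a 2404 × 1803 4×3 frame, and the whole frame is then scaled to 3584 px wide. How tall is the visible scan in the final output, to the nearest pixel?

In the 2404×1803 frame the scan fills the width: height = 2404 / 1.520 ≈ 1581.58 px.
Resizing to 3584 px wide multiplies everything by 1.4908: 1581.58 → 2357.89 px.

2358 px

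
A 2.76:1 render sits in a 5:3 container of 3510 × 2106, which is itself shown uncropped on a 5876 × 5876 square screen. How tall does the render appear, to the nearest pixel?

First fit — 2.76:1 into 3510×2106 spans the width: 3510.00 × 1271.74.
5:3 in 5876×5876: fills the width, so the intermediate becomes 5876.00 × 3525.60 — a scale of ×1.6741.
Applying the same ×1.6741: 1271.74 → 2128.99.

2129 px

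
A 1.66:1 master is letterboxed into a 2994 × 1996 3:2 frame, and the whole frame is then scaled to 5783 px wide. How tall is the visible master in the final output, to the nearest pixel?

3484 px

Fitted into 2994×1996, the master spans the width; its height is 2994 / 1.660 ≈ 1803.61 px.
Resizing to 5783 px wide multiplies everything by 1.9315: 1803.61 → 3483.73 px.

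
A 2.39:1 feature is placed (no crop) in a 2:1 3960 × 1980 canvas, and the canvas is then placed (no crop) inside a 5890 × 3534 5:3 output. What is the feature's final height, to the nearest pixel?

2464 px

2.39:1 in 3960×1980: fills the width, so the feature is 3960.00 × 1656.90.
2:1 in 5890×3534: fills the width, so the intermediate becomes 5890.00 × 2945.00 — a scale of ×1.4874.
So the feature's height is 1656.90 × 1.4874 ≈ 2464.44.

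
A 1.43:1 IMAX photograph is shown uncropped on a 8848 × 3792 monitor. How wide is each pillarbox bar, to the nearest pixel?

1.43:1 IMAX (1.430) < 21×9 (2.333), so the photograph fills the height.
The photograph is 3792 × 1.430 ≈ 5422.56 px wide.
Leftover width: 8848 − 5422.56 = 3425.44 px → 1712.72 each side.

1713 px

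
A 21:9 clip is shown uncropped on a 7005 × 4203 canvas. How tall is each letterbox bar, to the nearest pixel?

600 px

Since 2.333 > 1.667, the clip is width-limited.
The clip is 7005 × 9/21 ≈ 3002.14 px tall.
Black = 4203 − 3002.14 = 1200.86 px, or 600.43 per bar.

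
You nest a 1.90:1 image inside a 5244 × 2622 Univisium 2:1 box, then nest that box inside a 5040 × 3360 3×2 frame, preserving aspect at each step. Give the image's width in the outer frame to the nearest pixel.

First fit — 1.90:1 into 5244×2622 spans the height: 4981.80 × 2622.00.
The Univisium 2:1 canvas is width-limited in 5040×3360, giving 5040.00 × 2520.00; scale factor 0.9611.
So the image's width is 4981.80 × 0.9611 ≈ 4788.00.

4788 px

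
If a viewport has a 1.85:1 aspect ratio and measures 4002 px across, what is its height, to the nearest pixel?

At 1.85:1, 4002 / 1.850 ≈ 2163.24.

2163 px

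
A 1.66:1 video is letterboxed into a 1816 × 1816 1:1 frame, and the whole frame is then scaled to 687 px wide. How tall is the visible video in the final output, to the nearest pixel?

At 1816×1816 the video is width-limited, so height = 1816 / 1.660 ≈ 1093.98 px.
Scaling 1816 → 687 is ×0.3783, so the height becomes 1093.98 × 0.3783 ≈ 413.86 px.

414 px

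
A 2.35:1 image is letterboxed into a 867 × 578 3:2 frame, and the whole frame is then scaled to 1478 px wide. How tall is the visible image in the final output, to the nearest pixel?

Fitted into 867×578, the image spans the width; its height is 867 / 2.350 ≈ 368.94 px.
The frame scales by 1478/867 = 1.7047; 368.94 × 1.7047 ≈ 628.94 px.

629 px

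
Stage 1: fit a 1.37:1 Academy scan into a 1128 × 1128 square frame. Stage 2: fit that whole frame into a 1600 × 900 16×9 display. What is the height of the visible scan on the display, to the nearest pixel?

Inside the 1128×1128 canvas the scan is width-limited at 1128.00 × 823.36.
square in 1600×900: fills the height, so the intermediate becomes 900.00 × 900.00 — a scale of ×0.7979.
So the scan's height is 823.36 × 0.7979 ≈ 656.93.

657 px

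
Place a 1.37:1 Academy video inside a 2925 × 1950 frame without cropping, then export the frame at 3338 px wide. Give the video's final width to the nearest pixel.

Fitted into 2925×1950, the video spans the height; its width is 1950 × 1.370 ≈ 2671.50 px.
Scaling 2925 → 3338 is ×1.1412, so the width becomes 2671.50 × 1.1412 ≈ 3048.71 px.

3049 px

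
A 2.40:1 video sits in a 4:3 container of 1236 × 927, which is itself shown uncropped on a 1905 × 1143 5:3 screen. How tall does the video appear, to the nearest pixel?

635 px

2.40:1 in 1236×927: fills the width, so the video is 1236.00 × 515.00.
The 4:3 canvas is height-limited in 1905×1143, giving 1524.00 × 1143.00; scale factor 1.2330.
The video scales with it: height 515.00 × 1.2330 ≈ 635.00.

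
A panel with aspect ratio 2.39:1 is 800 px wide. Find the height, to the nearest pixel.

335 px

Height = 800 / 2.390 = 334.73.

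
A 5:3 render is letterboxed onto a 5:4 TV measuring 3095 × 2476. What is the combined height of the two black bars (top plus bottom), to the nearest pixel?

Since 1.667 > 1.250, the render is width-limited.
That makes the image 1857.00 px tall (3095 × 3/5).
Black = 2476 − 1857.00 = 619.00 px.

619 px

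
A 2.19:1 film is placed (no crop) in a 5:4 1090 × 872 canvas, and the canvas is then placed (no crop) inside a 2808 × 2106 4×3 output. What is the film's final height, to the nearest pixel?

2.19:1 in 1090×872: fills the width, so the film is 1090.00 × 497.72.
The 5:4 canvas is height-limited in 2808×2106, giving 2632.50 × 2106.00; scale factor 2.4151.
Applying the same ×2.4151: 497.72 → 1202.05.

1202 px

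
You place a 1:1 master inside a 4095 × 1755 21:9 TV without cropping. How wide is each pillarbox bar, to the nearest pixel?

1170 px

1:1 (1.000) < 21:9 (2.333), so the master fills the height.
That makes the image 1755.00 px wide (1755 × 1/1).
Leftover width: 4095 − 1755.00 = 2340.00 px → 1170.00 each side.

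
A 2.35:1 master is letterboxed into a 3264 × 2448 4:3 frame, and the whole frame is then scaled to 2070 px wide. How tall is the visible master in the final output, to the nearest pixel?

In the 3264×2448 frame the master fills the width: height = 3264 / 2.350 ≈ 1388.94 px.
Scaling 3264 → 2070 is ×0.6342, so the height becomes 1388.94 × 0.6342 ≈ 880.85 px.

881 px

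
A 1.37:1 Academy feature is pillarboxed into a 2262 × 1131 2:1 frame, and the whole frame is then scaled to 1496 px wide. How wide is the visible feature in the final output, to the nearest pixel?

1025 px

Fitted into 2262×1131, the feature spans the height; its width is 1131 × 1.370 ≈ 1549.47 px.
Scaling 2262 → 1496 is ×0.6614, so the width becomes 1549.47 × 0.6614 ≈ 1024.76 px.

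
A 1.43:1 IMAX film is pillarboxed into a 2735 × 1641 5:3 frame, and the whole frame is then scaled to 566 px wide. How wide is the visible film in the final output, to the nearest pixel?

In the 2735×1641 frame the film fills the height: width = 1641 × 1.430 ≈ 2346.63 px.
Scaling 2735 → 566 is ×0.2069, so the width becomes 2346.63 × 0.2069 ≈ 485.63 px.

486 px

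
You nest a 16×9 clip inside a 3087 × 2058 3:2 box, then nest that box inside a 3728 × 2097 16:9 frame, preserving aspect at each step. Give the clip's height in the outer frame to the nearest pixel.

16×9 in 3087×2058: fills the width, so the clip is 3087.00 × 1736.44.
Second fit — the 3:2 canvas into 3728×2097 spans the height: 3145.50 × 2097.00 (×1.0190 from 3087×2058).
So the clip's height is 1736.44 × 1.0190 ≈ 1769.34.

1769 px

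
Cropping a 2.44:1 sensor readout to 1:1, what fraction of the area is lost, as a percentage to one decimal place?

The height stays; only width is cut (since 1:1 is narrower than 2.44:1).
Area ratio = (1.000)/(2.440) = 40.98%; the remaining 59.02% is cropped out.

59.0%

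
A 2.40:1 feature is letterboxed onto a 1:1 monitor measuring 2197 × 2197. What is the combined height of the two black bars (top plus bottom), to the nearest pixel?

2.40:1 (2.400) > 1:1 (1.000), so the feature fills the width.
That makes the image 915.42 px tall (2197 / 2.400).
Black = 2197 − 915.42 = 1281.58 px.

1282 px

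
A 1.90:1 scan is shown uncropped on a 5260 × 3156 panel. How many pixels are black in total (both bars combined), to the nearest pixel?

2038665 pixels

1.90:1 is wider than 5:3, so it spans the full width.
That makes the image 2768.4211 px tall (5260 / 1.900).
3156 − 2768.4211 = 387.5789 px of bars.
Across the 5260-px span: 387.5789 × 5260 ≈ 2038665 px.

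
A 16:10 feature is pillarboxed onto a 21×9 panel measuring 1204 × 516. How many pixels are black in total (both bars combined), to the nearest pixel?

195254 pixels

Since 1.600 < 2.333, the feature is height-limited.
The feature is 516 × 16/10 ≈ 825.6000 px wide.
Black = 1204 − 825.6000 = 378.4000 px.
Across the 516-px span: 378.4000 × 516 ≈ 195254 px.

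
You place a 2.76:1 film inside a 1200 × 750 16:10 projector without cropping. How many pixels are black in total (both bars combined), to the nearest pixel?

378261 pixels

2.76:1 (2.760) > 16:10 (1.600), so the film fills the width.
Content height = 1200 / 2.760 ≈ 434.7826 px.
750 − 434.7826 = 315.2174 px of bars.
Bar area = 315.2174 × 1200 ≈ 378261 px.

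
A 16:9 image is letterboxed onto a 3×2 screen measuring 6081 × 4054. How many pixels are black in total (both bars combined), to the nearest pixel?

Since 1.778 > 1.500, the image is width-limited.
Content height = 6081 × 9/16 ≈ 3420.5625 px.
Leftover height: 4054 − 3420.5625 = 633.4375 px.
That's 633.4375 × 6081 ≈ 3851933 black pixels.

3851933 pixels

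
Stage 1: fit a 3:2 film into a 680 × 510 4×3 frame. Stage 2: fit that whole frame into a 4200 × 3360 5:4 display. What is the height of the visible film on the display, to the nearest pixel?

First fit — 3:2 into 680×510 spans the width: 680.00 × 453.33.
Second fit — the 4×3 canvas into 4200×3360 spans the width: 4200.00 × 3150.00 (×6.1765 from 680×510).
The film scales with it: height 453.33 × 6.1765 ≈ 2800.00.

2800 px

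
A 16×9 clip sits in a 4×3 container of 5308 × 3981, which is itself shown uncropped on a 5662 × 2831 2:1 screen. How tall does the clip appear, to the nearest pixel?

16×9 in 5308×3981: fills the width, so the clip is 5308.00 × 2985.75.
The 4×3 canvas is height-limited in 5662×2831, giving 3774.67 × 2831.00; scale factor 0.7111.
So the clip's height is 2985.75 × 0.7111 ≈ 2123.25.

2123 px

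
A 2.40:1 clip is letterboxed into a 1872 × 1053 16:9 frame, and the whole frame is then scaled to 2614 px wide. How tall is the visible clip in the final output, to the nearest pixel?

At 1872×1053 the clip is width-limited, so height = 1872 / 2.400 ≈ 780.00 px.
The frame scales by 2614/1872 = 1.3964; 780.00 × 1.3964 ≈ 1089.17 px.

1089 px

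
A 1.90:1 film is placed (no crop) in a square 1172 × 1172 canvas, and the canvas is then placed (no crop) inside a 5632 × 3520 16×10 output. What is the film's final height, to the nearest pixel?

First fit — 1.90:1 into 1172×1172 spans the width: 1172.00 × 616.84.
Second fit — the square canvas into 5632×3520 spans the height: 3520.00 × 3520.00 (×3.0034 from 1172×1172).
The film scales with it: height 616.84 × 3.0034 ≈ 1852.63.

1853 px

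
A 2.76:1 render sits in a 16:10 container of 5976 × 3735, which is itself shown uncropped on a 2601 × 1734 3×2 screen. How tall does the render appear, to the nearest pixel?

942 px

2.76:1 in 5976×3735: fills the width, so the render is 5976.00 × 2165.22.
16:10 in 2601×1734: fills the width, so the intermediate becomes 2601.00 × 1625.62 — a scale of ×0.4352.
So the render's height is 2165.22 × 0.4352 ≈ 942.39.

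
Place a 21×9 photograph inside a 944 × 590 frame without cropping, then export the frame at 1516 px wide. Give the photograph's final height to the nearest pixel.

650 px

At 944×590 the photograph is width-limited, so height = 944 × 9/21 ≈ 404.57 px.
The frame scales by 1516/944 = 1.6059; 404.57 × 1.6059 ≈ 649.71 px.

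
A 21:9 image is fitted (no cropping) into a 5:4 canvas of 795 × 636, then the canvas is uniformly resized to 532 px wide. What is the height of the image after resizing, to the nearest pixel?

At 795×636 the image is width-limited, so height = 795 × 9/21 ≈ 340.71 px.
The frame scales by 532/795 = 0.6692; 340.71 × 0.6692 ≈ 228.00 px.

228 px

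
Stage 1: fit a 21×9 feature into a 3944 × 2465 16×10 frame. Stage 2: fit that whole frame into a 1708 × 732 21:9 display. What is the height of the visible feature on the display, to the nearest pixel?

502 px

First fit — 21×9 into 3944×2465 spans the width: 3944.00 × 1690.29.
The 16×10 canvas is height-limited in 1708×732, giving 1171.20 × 732.00; scale factor 0.2970.
Applying the same ×0.2970: 1690.29 → 501.94.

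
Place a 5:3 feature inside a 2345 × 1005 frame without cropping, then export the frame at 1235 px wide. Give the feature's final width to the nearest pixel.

882 px

At 2345×1005 the feature is height-limited, so width = 1005 × 5/3 ≈ 1675.00 px.
Resizing to 1235 px wide multiplies everything by 0.5267: 1675.00 → 882.14 px.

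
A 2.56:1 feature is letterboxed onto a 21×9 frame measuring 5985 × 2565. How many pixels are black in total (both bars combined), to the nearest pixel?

1359250 pixels

Since 2.560 > 2.333, the feature is width-limited.
Content height = 5985 / 2.560 ≈ 2337.8906 px.
2565 − 2337.8906 = 227.1094 px of bars.
Bar area = 227.1094 × 5985 ≈ 1359250 px.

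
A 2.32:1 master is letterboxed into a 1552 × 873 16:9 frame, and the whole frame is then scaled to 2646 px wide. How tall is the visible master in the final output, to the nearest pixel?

1141 px

In the 1552×873 frame the master fills the width: height = 1552 / 2.320 ≈ 668.97 px.
Scaling 1552 → 2646 is ×1.7049, so the height becomes 668.97 × 1.7049 ≈ 1140.52 px.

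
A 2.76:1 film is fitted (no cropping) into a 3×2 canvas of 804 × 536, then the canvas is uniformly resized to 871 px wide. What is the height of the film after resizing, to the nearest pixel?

316 px

At 804×536 the film is width-limited, so height = 804 / 2.760 ≈ 291.30 px.
Scaling 804 → 871 is ×1.0833, so the height becomes 291.30 × 1.0833 ≈ 315.58 px.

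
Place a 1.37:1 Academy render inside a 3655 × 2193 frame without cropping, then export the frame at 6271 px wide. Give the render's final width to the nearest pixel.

5155 px

Fitted into 3655×2193, the render spans the height; its width is 2193 × 1.370 ≈ 3004.41 px.
Resizing to 6271 px wide multiplies everything by 1.7157: 3004.41 → 5154.76 px.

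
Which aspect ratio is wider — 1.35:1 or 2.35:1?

1.35 and 2.35; 2.35 > 1.35.

2.35:1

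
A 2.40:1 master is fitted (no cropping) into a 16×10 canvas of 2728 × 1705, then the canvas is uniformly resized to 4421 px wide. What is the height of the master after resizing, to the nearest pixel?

In the 2728×1705 frame the master fills the width: height = 2728 / 2.400 ≈ 1136.67 px.
Scaling 2728 → 4421 is ×1.6206, so the height becomes 1136.67 × 1.6206 ≈ 1842.08 px.

1842 px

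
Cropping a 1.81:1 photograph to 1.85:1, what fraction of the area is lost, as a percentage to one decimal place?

The width stays; only height is cut (since 1.85:1 is wider than 1.81:1).
Fraction kept = (1.810)/(1.850) ≈ 97.84%, so 2.16% is lost.

2.2%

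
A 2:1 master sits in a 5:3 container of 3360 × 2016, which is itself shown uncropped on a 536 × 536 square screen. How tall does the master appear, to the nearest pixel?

268 px

First fit — 2:1 into 3360×2016 spans the width: 3360.00 × 1680.00.
5:3 in 536×536: fills the width, so the intermediate becomes 536.00 × 321.60 — a scale of ×0.1595.
The master scales with it: height 1680.00 × 0.1595 ≈ 268.00.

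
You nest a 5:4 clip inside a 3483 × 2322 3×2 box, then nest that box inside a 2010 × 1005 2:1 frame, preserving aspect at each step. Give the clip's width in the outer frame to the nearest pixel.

5:4 in 3483×2322: fills the height, so the clip is 2902.50 × 2322.00.
Second fit — the 3×2 canvas into 2010×1005 spans the height: 1507.50 × 1005.00 (×0.4328 from 3483×2322).
So the clip's width is 2902.50 × 0.4328 ≈ 1256.25.

1256 px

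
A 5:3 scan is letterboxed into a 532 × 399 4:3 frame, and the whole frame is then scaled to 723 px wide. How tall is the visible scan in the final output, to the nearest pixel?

Fitted into 532×399, the scan spans the width; its height is 532 × 3/5 ≈ 319.20 px.
The frame scales by 723/532 = 1.3590; 319.20 × 1.3590 ≈ 433.80 px.

434 px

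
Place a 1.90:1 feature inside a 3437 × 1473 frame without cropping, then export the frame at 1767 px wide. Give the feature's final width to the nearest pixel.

At 3437×1473 the feature is height-limited, so width = 1473 × 1.900 ≈ 2798.70 px.
The frame scales by 1767/3437 = 0.5141; 2798.70 × 0.5141 ≈ 1438.84 px.

1439 px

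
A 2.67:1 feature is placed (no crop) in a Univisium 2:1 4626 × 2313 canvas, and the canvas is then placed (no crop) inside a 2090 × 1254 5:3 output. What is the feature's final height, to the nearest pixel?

783 px

First fit — 2.67:1 into 4626×2313 spans the width: 4626.00 × 1732.58.
The Univisium 2:1 canvas is width-limited in 2090×1254, giving 2090.00 × 1045.00; scale factor 0.4518.
The feature scales with it: height 1732.58 × 0.4518 ≈ 782.77.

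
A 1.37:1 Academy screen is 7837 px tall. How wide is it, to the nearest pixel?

10737 px

Width = 7837 × 1.370 = 10736.69.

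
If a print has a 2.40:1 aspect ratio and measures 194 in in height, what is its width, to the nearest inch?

At 2.40:1, 194 × 2.400 ≈ 465.60.

466 in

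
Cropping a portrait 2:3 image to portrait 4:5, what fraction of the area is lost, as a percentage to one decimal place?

The width stays; only height is cut (since portrait 4:5 is wider than portrait 2:3).
Fraction kept = (0.667)/(0.800) ≈ 83.33%, so 16.67% is lost.

16.7%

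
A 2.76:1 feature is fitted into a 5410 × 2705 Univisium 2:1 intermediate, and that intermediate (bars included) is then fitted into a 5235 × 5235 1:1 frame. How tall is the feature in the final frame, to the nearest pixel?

1897 px

2.76:1 in 5410×2705: fills the width, so the feature is 5410.00 × 1960.14.
The Univisium 2:1 canvas is width-limited in 5235×5235, giving 5235.00 × 2617.50; scale factor 0.9677.
Applying the same ×0.9677: 1960.14 → 1896.74.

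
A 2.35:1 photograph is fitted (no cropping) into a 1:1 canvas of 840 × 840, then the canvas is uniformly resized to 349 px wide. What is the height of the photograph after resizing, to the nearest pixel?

149 px

At 840×840 the photograph is width-limited, so height = 840 / 2.350 ≈ 357.45 px.
Resizing to 349 px wide multiplies everything by 0.4155: 357.45 → 148.51 px.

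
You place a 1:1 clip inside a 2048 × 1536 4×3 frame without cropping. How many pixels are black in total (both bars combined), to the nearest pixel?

786432 pixels

1:1 (1.000) < 4×3 (1.333), so the clip fills the height.
Content width = 1536 × 1/1 ≈ 1536.0000 px.
2048 − 1536.0000 = 512.0000 px of bars.
That's 512.0000 × 1536 ≈ 786432 black pixels.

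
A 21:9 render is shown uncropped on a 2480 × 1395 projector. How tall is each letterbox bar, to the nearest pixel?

166 px

21:9 is wider than 16×9, so it spans the full width.
Content height = 2480 × 9/21 ≈ 1062.86 px.
1395 − 1062.86 = 332.14 px of bars (166.07 each).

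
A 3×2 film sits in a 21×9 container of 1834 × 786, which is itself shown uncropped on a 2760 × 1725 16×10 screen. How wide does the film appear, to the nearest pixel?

1774 px

Inside the 1834×786 canvas the film is height-limited at 1179.00 × 786.00.
21×9 in 2760×1725: fills the width, so the intermediate becomes 2760.00 × 1182.86 — a scale of ×1.5049.
The film scales with it: width 1179.00 × 1.5049 ≈ 1774.29.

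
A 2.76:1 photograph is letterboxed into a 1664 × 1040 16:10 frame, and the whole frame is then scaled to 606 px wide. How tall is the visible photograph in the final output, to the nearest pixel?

220 px

At 1664×1040 the photograph is width-limited, so height = 1664 / 2.760 ≈ 602.90 px.
Scaling 1664 → 606 is ×0.3642, so the height becomes 602.90 × 0.3642 ≈ 219.57 px.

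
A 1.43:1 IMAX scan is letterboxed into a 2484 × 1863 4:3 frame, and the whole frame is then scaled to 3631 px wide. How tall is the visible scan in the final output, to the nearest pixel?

2539 px

Fitted into 2484×1863, the scan spans the width; its height is 2484 / 1.430 ≈ 1737.06 px.
Scaling 2484 → 3631 is ×1.4618, so the height becomes 1737.06 × 1.4618 ≈ 2539.16 px.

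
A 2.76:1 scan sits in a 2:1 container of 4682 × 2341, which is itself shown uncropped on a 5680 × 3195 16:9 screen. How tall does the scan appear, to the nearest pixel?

First fit — 2.76:1 into 4682×2341 spans the width: 4682.00 × 1696.38.
Second fit — the 2:1 canvas into 5680×3195 spans the width: 5680.00 × 2840.00 (×1.2132 from 4682×2341).
Applying the same ×1.2132: 1696.38 → 2057.97.

2058 px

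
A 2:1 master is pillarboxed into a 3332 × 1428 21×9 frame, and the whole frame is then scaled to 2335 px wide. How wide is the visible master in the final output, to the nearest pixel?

2001 px

In the 3332×1428 frame the master fills the height: width = 1428 × 2/1 ≈ 2856.00 px.
Resizing to 2335 px wide multiplies everything by 0.7008: 2856.00 → 2001.43 px.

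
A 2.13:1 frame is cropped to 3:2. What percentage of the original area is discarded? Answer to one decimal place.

The height stays; only width is cut (since 3:2 is narrower than 2.13:1).
(1.500)/(2.130) ≈ 0.704 of the area survives, leaving 29.58% discarded.

29.6%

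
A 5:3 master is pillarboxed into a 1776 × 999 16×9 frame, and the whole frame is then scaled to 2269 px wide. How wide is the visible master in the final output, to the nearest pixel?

2127 px

In the 1776×999 frame the master fills the height: width = 999 × 5/3 ≈ 1665.00 px.
Resizing to 2269 px wide multiplies everything by 1.2776: 1665.00 → 2127.19 px.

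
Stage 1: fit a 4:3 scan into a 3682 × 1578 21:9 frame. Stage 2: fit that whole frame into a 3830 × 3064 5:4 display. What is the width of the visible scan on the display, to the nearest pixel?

2189 px

First fit — 4:3 into 3682×1578 spans the height: 2104.00 × 1578.00.
The 21:9 canvas is width-limited in 3830×3064, giving 3830.00 × 1641.43; scale factor 1.0402.
So the scan's width is 2104.00 × 1.0402 ≈ 2188.57.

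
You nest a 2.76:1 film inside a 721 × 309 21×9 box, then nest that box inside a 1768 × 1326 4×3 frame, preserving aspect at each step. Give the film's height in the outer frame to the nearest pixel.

641 px

First fit — 2.76:1 into 721×309 spans the width: 721.00 × 261.23.
21×9 in 1768×1326: fills the width, so the intermediate becomes 1768.00 × 757.71 — a scale of ×2.4521.
So the film's height is 261.23 × 2.4521 ≈ 640.58.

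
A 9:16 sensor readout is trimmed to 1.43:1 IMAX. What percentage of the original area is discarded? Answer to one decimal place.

Going from 9:16 to 1.43:1 IMAX means cutting height while keeping width.
Area ratio = (0.562)/(1.430) = 39.34%; the remaining 60.66% is cropped out.

60.7%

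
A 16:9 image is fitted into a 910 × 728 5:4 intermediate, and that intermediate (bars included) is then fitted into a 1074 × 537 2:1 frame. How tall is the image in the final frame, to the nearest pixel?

378 px

First fit — 16:9 into 910×728 spans the width: 910.00 × 511.88.
5:4 in 1074×537: fills the height, so the intermediate becomes 671.25 × 537.00 — a scale of ×0.7376.
So the image's height is 511.88 × 0.7376 ≈ 377.58.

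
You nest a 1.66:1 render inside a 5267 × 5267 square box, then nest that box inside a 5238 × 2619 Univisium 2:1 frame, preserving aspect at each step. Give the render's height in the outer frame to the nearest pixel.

First fit — 1.66:1 into 5267×5267 spans the width: 5267.00 × 3172.89.
The square canvas is height-limited in 5238×2619, giving 2619.00 × 2619.00; scale factor 0.4972.
The render scales with it: height 3172.89 × 0.4972 ≈ 1577.71.

1578 px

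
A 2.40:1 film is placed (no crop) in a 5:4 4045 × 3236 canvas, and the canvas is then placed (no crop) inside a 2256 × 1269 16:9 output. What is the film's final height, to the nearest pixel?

First fit — 2.40:1 into 4045×3236 spans the width: 4045.00 × 1685.42.
Second fit — the 5:4 canvas into 2256×1269 spans the height: 1586.25 × 1269.00 (×0.3922 from 4045×3236).
Applying the same ×0.3922: 1685.42 → 660.94.

661 px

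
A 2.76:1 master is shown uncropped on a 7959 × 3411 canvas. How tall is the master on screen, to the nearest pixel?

Since 2.760 > 2.333, the master is width-limited.
Content height = 7959 / 2.760 ≈ 2883.70 px.

2884 px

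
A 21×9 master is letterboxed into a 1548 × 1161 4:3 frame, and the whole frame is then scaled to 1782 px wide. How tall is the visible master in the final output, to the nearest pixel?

764 px

In the 1548×1161 frame the master fills the width: height = 1548 × 9/21 ≈ 663.43 px.
Scaling 1548 → 1782 is ×1.1512, so the height becomes 663.43 × 1.1512 ≈ 763.71 px.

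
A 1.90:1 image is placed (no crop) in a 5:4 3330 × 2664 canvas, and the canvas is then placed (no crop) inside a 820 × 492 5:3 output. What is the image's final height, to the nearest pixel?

1.90:1 in 3330×2664: fills the width, so the image is 3330.00 × 1752.63.
Second fit — the 5:4 canvas into 820×492 spans the height: 615.00 × 492.00 (×0.1847 from 3330×2664).
Applying the same ×0.1847: 1752.63 → 323.68.

324 px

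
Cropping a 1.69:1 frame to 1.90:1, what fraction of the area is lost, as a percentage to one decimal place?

11.1%

Going from 1.69:1 to 1.90:1 means cutting height while keeping width.
Fraction kept = (1.690)/(1.900) ≈ 88.95%, so 11.05% is lost.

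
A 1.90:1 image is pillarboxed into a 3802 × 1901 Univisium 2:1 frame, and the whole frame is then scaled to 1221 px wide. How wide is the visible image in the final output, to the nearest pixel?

1160 px

Fitted into 3802×1901, the image spans the height; its width is 1901 × 1.900 ≈ 3611.90 px.
The frame scales by 1221/3802 = 0.3211; 3611.90 × 0.3211 ≈ 1159.95 px.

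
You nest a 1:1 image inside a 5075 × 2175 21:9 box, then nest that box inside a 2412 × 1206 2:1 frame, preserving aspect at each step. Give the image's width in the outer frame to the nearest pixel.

Inside the 5075×2175 canvas the image is height-limited at 2175.00 × 2175.00.
The 21:9 canvas is width-limited in 2412×1206, giving 2412.00 × 1033.71; scale factor 0.4753.
Applying the same ×0.4753: 2175.00 → 1033.71.

1034 px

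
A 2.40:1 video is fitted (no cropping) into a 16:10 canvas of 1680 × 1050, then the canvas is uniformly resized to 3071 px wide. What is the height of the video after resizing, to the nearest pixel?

In the 1680×1050 frame the video fills the width: height = 1680 / 2.400 ≈ 700.00 px.
Resizing to 3071 px wide multiplies everything by 1.8280: 700.00 → 1279.58 px.

1280 px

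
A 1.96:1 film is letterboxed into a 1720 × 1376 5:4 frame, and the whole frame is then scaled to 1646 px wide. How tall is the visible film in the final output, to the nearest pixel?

At 1720×1376 the film is width-limited, so height = 1720 / 1.960 ≈ 877.55 px.
Scaling 1720 → 1646 is ×0.9570, so the height becomes 877.55 × 0.9570 ≈ 839.80 px.

840 px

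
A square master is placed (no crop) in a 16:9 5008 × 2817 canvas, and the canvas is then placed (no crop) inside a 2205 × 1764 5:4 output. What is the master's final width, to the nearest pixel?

1240 px

square in 5008×2817: fills the height, so the master is 2817.00 × 2817.00.
The 16:9 canvas is width-limited in 2205×1764, giving 2205.00 × 1240.31; scale factor 0.4403.
The master scales with it: width 2817.00 × 0.4403 ≈ 1240.31.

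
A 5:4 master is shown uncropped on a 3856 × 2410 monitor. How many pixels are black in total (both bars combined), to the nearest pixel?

5:4 (1.250) < 16:10 (1.600), so the master fills the height.
That makes the image 3012.5000 px wide (2410 × 5/4).
Black = 3856 − 3012.5000 = 843.5000 px.
That's 843.5000 × 2410 ≈ 2032835 black pixels.

2032835 pixels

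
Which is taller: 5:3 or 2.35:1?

5:3 = 1.667 and 2.35; 2.35 > 1.667. The smaller width-to-height ratio is the taller frame.

5:3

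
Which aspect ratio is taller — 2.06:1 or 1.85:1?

1.85:1

2.06 and 1.85; 2.06 > 1.85. The smaller width-to-height ratio is the taller frame.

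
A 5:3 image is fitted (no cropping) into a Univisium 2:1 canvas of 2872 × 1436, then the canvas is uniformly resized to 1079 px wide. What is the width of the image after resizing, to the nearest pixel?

899 px

At 2872×1436 the image is height-limited, so width = 1436 × 5/3 ≈ 2393.33 px.
The frame scales by 1079/2872 = 0.3757; 2393.33 × 0.3757 ≈ 899.17 px.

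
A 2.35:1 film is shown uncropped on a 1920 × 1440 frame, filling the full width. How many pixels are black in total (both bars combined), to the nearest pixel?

1196119 pixels

Content height = 1920 / 2.350 ≈ 817.0213 px.
Black = 1440 − 817.0213 = 622.9787 px.
That's 622.9787 × 1920 ≈ 1196119 black pixels.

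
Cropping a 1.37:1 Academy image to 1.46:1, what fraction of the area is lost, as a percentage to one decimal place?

6.2%

The width stays; only height is cut (since 1.46:1 is wider than 1.37:1 Academy).
Fraction kept = (1.370)/(1.460) ≈ 93.84%, so 6.16% is lost.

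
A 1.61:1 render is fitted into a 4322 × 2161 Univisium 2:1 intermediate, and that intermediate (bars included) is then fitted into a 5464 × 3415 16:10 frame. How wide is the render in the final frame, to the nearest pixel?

1.61:1 in 4322×2161: fills the height, so the render is 3479.21 × 2161.00.
Second fit — the Univisium 2:1 canvas into 5464×3415 spans the width: 5464.00 × 2732.00 (×1.2642 from 4322×2161).
The render scales with it: width 3479.21 × 1.2642 ≈ 4398.52.

4399 px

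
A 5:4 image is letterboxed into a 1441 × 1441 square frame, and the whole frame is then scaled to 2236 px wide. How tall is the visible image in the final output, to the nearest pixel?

At 1441×1441 the image is width-limited, so height = 1441 × 4/5 ≈ 1152.80 px.
Resizing to 2236 px wide multiplies everything by 1.5517: 1152.80 → 1788.80 px.

1789 px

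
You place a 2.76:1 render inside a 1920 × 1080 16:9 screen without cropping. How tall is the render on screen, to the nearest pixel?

Since 2.760 > 1.778, the render is width-limited.
Content height = 1920 / 2.760 ≈ 695.65 px.

696 px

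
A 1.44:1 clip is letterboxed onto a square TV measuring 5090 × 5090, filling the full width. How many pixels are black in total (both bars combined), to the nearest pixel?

Content height = 5090 / 1.440 ≈ 3534.7222 px.
Black = 5090 − 3534.7222 = 1555.2778 px.
That's 1555.2778 × 5090 ≈ 7916364 black pixels.

7916364 pixels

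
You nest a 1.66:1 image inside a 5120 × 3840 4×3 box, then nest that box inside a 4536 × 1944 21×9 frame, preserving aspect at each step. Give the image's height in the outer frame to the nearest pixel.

1561 px

Inside the 5120×3840 canvas the image is width-limited at 5120.00 × 3084.34.
4×3 in 4536×1944: fills the height, so the intermediate becomes 2592.00 × 1944.00 — a scale of ×0.5062.
So the image's height is 3084.34 × 0.5062 ≈ 1561.45.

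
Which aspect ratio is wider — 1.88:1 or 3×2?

1.88:1

1.88 and 3×2 = 1.5; 1.88 > 1.5.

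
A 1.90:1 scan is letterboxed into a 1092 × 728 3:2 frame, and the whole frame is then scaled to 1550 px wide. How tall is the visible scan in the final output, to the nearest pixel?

816 px

At 1092×728 the scan is width-limited, so height = 1092 / 1.900 ≈ 574.74 px.
Resizing to 1550 px wide multiplies everything by 1.4194: 574.74 → 815.79 px.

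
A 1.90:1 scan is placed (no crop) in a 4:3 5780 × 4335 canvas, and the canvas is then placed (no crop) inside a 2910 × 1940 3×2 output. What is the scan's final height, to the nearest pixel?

First fit — 1.90:1 into 5780×4335 spans the width: 5780.00 × 3042.11.
Second fit — the 4:3 canvas into 2910×1940 spans the height: 2586.67 × 1940.00 (×0.4475 from 5780×4335).
The scan scales with it: height 3042.11 × 0.4475 ≈ 1361.40.

1361 px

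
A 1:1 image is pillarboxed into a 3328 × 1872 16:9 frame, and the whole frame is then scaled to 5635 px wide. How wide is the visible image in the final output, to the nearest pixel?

3170 px

In the 3328×1872 frame the image fills the height: width = 1872 × 1/1 ≈ 1872.00 px.
Scaling 3328 → 5635 is ×1.6932, so the width becomes 1872.00 × 1.6932 ≈ 3169.69 px.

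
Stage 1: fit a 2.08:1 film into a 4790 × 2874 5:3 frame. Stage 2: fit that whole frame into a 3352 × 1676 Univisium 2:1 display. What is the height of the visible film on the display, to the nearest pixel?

1343 px

2.08:1 in 4790×2874: fills the width, so the film is 4790.00 × 2302.88.
5:3 in 3352×1676: fills the height, so the intermediate becomes 2793.33 × 1676.00 — a scale of ×0.5832.
So the film's height is 2302.88 × 0.5832 ≈ 1342.95.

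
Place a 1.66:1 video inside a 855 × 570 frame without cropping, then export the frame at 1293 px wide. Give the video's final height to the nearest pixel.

Fitted into 855×570, the video spans the width; its height is 855 / 1.660 ≈ 515.06 px.
Resizing to 1293 px wide multiplies everything by 1.5123: 515.06 → 778.92 px.

779 px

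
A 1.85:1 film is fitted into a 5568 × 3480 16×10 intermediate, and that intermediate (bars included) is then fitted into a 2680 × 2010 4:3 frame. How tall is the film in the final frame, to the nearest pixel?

1449 px

First fit — 1.85:1 into 5568×3480 spans the width: 5568.00 × 3009.73.
The 16×10 canvas is width-limited in 2680×2010, giving 2680.00 × 1675.00; scale factor 0.4813.
The film scales with it: height 3009.73 × 0.4813 ≈ 1448.65.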